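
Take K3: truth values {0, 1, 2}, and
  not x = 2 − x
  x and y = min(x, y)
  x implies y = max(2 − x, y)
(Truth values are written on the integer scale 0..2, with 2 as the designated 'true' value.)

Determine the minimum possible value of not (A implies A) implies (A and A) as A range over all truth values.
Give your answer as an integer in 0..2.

Take A = 1:
A implies A = 1 implies 1 = 1
not (A implies A) = not 1 = 1
A and A = 1 and 1 = 1
not (A implies A) implies (A and A) = 1 implies 1 = 1
No assignment yields a value below 1, so this is the minimum.

1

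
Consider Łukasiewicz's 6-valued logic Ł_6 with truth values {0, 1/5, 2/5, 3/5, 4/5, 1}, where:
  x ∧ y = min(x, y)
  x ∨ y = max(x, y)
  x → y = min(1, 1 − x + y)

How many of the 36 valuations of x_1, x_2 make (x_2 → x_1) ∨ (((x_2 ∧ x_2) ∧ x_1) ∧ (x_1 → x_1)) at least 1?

21

value 1: 21 assignments (counts)
value 4/5: 5 assignments
value 3/5: 4 assignments
value 2/5: 3 assignments
value 1/5: 2 assignments
value 0: 1 assignment
So 21 of the 36 assignments meet the threshold.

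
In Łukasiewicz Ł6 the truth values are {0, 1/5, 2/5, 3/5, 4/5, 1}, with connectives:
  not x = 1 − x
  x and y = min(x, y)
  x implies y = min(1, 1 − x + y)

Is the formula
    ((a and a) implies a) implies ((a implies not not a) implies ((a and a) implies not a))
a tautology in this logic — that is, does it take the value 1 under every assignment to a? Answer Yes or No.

No

Counterexample: take a = 3/5.
a and a = 3/5 and 3/5 = 3/5
(a and a) implies a = 3/5 implies 3/5 = 1
not a = not 3/5 = 2/5
not not a = not 2/5 = 3/5
a implies not not a = 3/5 implies 3/5 = 1
a and a = 3/5 and 3/5 = 3/5
not a = not 3/5 = 2/5
(a and a) implies not a = 3/5 implies 2/5 = 4/5
(a implies not not a) implies ((a and a) implies not a) = 1 implies 4/5 = 4/5
((a and a) implies a) implies ((a implies not not a) implies ((a and a) implies not a)) = 1 implies 4/5 = 4/5
This gives 4/5 ≠ 1.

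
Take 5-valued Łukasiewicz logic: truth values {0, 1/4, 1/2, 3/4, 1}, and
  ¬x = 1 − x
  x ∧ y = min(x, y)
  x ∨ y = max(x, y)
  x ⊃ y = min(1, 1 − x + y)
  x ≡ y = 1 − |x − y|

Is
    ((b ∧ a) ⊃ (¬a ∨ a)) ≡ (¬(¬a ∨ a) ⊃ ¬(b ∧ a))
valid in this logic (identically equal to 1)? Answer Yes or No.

Yes

At a = 1/4, b = 1, for instance:
b ∧ a = 1 ∧ 1/4 = 1/4
¬a = ¬1/4 = 3/4
¬a ∨ a = 3/4 ∨ 1/4 = 3/4
(b ∧ a) ⊃ (¬a ∨ a) = 1/4 ⊃ 3/4 = 1
¬(¬a ∨ a) = ¬3/4 = 1/4
¬(b ∧ a) = ¬1/4 = 3/4
¬(¬a ∨ a) ⊃ ¬(b ∧ a) = 1/4 ⊃ 3/4 = 1
((b ∧ a) ⊃ (¬a ∨ a)) ≡ (¬(¬a ∨ a) ⊃ ¬(b ∧ a)) = 1 ≡ 1 = 1
and checking the remaining 24 assignments likewise gives ≥ 1 in every case.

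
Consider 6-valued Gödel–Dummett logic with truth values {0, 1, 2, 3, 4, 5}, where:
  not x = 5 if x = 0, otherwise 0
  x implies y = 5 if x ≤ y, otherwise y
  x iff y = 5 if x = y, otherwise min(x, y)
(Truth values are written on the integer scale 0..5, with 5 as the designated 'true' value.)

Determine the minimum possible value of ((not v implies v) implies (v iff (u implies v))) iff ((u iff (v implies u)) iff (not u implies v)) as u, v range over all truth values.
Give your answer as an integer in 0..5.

Take u = 1, v = 0:
not v = not 0 = 5
not v implies v = 5 implies 0 = 0
u implies v = 1 implies 0 = 0
v iff (u implies v) = 0 iff 0 = 5
(not v implies v) implies (v iff (u implies v)) = 0 implies 5 = 5
v implies u = 0 implies 1 = 5
u iff (v implies u) = 1 iff 5 = 1
not u = not 1 = 0
not u implies v = 0 implies 0 = 5
(u iff (v implies u)) iff (not u implies v) = 1 iff 5 = 1
((not v implies v) implies (v iff (u implies v))) iff ((u iff (v implies u)) iff (not u implies v)) = 5 iff 1 = 1
No assignment yields a value below 1, so this is the minimum.

1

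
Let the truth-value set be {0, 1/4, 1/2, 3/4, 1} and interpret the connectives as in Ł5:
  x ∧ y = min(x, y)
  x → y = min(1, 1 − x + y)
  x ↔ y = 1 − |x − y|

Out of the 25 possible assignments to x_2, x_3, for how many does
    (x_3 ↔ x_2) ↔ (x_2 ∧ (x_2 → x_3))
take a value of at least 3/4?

value 1: 13 assignments (counts)
value 3/4: 5 assignments (counts)
value 1/2: 4 assignments
value 1/4: 2 assignments
value 0: 1 assignment
So 18 of the 25 assignments meet the threshold.

18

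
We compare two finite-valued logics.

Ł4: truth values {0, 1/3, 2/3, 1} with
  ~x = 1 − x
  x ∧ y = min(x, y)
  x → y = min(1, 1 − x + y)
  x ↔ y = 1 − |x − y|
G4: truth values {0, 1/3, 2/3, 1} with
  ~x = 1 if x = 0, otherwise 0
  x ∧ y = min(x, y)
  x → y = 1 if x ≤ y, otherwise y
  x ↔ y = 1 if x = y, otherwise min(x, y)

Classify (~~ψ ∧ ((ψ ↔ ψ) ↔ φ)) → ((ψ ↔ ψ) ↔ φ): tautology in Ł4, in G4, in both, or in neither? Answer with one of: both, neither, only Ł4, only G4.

In Ł4: every assignment gives 1 — tautology.
In G4: every assignment gives 1 — tautology.

both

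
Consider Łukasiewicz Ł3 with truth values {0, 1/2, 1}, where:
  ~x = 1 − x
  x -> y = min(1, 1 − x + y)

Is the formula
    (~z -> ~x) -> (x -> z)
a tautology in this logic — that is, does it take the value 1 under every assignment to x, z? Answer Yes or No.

Yes

x = 0, z = 0 ↦ 1
x = 0, z = 1/2 ↦ 1
x = 0, z = 1 ↦ 1
x = 1/2, z = 0 ↦ 1
x = 1/2, z = 1/2 ↦ 1
x = 1/2, z = 1 ↦ 1
x = 1, z = 0 ↦ 1
x = 1, z = 1/2 ↦ 1
x = 1, z = 1 ↦ 1
Every assignment gives a value ≥ 1.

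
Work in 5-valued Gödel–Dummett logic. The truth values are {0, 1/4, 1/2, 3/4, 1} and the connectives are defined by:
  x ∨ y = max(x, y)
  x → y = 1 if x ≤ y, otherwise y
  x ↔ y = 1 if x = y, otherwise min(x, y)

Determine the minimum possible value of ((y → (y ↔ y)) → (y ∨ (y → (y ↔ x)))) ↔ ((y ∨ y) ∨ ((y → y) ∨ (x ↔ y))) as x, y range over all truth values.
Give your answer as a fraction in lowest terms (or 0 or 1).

1/4

Take x = 0, y = 1/4:
y ↔ y = 1/4 ↔ 1/4 = 1
y → (y ↔ y) = 1/4 → 1 = 1
y ↔ x = 1/4 ↔ 0 = 0
y → (y ↔ x) = 1/4 → 0 = 0
y ∨ (y → (y ↔ x)) = 1/4 ∨ 0 = 1/4
(y → (y ↔ y)) → (y ∨ (y → (y ↔ x))) = 1 → 1/4 = 1/4
y ∨ y = 1/4 ∨ 1/4 = 1/4
y → y = 1/4 → 1/4 = 1
x ↔ y = 0 ↔ 1/4 = 0
(y → y) ∨ (x ↔ y) = 1 ∨ 0 = 1
(y ∨ y) ∨ ((y → y) ∨ (x ↔ y)) = 1/4 ∨ 1 = 1
((y → (y ↔ y)) → (y ∨ (y → (y ↔ x)))) ↔ ((y ∨ y) ∨ ((y → y) ∨ (x ↔ y))) = 1/4 ↔ 1 = 1/4
No assignment yields a value below 1/4, so this is the minimum.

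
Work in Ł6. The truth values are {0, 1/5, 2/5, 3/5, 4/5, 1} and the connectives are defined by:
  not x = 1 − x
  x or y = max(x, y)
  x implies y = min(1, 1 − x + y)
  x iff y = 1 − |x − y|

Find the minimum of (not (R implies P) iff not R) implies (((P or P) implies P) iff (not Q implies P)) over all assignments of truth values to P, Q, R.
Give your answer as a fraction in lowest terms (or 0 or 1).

Take P = 0, Q = 0, R = 2/5:
R implies P = 2/5 implies 0 = 3/5
not (R implies P) = not 3/5 = 2/5
not R = not 2/5 = 3/5
not (R implies P) iff not R = 2/5 iff 3/5 = 4/5
P or P = 0 or 0 = 0
(P or P) implies P = 0 implies 0 = 1
not Q = not 0 = 1
not Q implies P = 1 implies 0 = 0
((P or P) implies P) iff (not Q implies P) = 1 iff 0 = 0
(not (R implies P) iff not R) implies (((P or P) implies P) iff (not Q implies P)) = 4/5 implies 0 = 1/5
No assignment yields a value below 1/5, so this is the minimum.

1/5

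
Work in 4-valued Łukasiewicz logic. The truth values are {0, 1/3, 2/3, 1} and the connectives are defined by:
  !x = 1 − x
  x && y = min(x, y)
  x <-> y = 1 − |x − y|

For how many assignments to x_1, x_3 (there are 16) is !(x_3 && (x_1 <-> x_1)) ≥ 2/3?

x_1 = 0, x_3 = 0 ↦ 1  ≥
x_1 = 0, x_3 = 1/3 ↦ 2/3  ≥
x_1 = 0, x_3 = 2/3 ↦ 1/3  <
x_1 = 0, x_3 = 1 ↦ 0  <
x_1 = 1/3, x_3 = 0 ↦ 1  ≥
x_1 = 1/3, x_3 = 1/3 ↦ 2/3  ≥
x_1 = 1/3, x_3 = 2/3 ↦ 1/3  <
x_1 = 1/3, x_3 = 1 ↦ 0  <
x_1 = 2/3, x_3 = 0 ↦ 1  ≥
x_1 = 2/3, x_3 = 1/3 ↦ 2/3  ≥
x_1 = 2/3, x_3 = 2/3 ↦ 1/3  <
x_1 = 2/3, x_3 = 1 ↦ 0  <
x_1 = 1, x_3 = 0 ↦ 1  ≥
x_1 = 1, x_3 = 1/3 ↦ 2/3  ≥
x_1 = 1, x_3 = 2/3 ↦ 1/3  <
x_1 = 1, x_3 = 1 ↦ 0  <
So 8 of the 16 assignments meet the threshold.

8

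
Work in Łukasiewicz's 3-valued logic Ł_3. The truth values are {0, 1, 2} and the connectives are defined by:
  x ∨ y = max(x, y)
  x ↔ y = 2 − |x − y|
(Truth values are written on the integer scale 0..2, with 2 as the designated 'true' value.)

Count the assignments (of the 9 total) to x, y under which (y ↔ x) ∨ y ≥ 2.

5

x = 0, y = 0 ↦ 2  ≥
x = 0, y = 1 ↦ 1  <
x = 0, y = 2 ↦ 2  ≥
x = 1, y = 0 ↦ 1  <
x = 1, y = 1 ↦ 2  ≥
x = 1, y = 2 ↦ 2  ≥
x = 2, y = 0 ↦ 0  <
x = 2, y = 1 ↦ 1  <
x = 2, y = 2 ↦ 2  ≥
So 5 of the 9 assignments meet the threshold.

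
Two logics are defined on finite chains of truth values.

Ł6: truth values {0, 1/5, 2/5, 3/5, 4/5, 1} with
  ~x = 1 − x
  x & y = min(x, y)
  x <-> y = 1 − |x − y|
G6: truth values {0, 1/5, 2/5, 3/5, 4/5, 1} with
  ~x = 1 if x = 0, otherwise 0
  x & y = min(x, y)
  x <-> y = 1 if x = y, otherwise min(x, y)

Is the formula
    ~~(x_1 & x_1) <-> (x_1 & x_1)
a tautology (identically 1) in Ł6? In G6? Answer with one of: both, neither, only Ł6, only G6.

In Ł6: every assignment gives 1 — tautology.
In G6: at x_1 = 1/5 the value is 1/5 — not a tautology.

only Ł6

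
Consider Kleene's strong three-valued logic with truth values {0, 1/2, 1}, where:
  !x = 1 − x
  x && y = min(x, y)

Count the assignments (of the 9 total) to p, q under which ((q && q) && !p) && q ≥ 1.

1

p = 0, q = 0 ↦ 0  <
p = 0, q = 1/2 ↦ 1/2  <
p = 0, q = 1 ↦ 1  ≥
p = 1/2, q = 0 ↦ 0  <
p = 1/2, q = 1/2 ↦ 1/2  <
p = 1/2, q = 1 ↦ 1/2  <
p = 1, q = 0 ↦ 0  <
p = 1, q = 1/2 ↦ 0  <
p = 1, q = 1 ↦ 0  <
So 1 of the 9 assignments meets the threshold.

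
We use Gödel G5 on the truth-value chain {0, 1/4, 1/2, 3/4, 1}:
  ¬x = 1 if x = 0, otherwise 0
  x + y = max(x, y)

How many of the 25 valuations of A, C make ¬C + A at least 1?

9

value 1: 9 assignments (counts)
value 3/4: 4 assignments
value 1/2: 4 assignments
value 1/4: 4 assignments
value 0: 4 assignments
So 9 of the 25 assignments meet the threshold.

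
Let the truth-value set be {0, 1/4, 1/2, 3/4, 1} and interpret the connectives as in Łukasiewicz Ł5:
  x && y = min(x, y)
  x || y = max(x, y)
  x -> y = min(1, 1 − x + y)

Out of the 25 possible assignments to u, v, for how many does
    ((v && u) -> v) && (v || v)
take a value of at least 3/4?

value 1: 5 assignments (counts)
value 3/4: 5 assignments (counts)
value 1/2: 5 assignments
value 1/4: 5 assignments
value 0: 5 assignments
So 10 of the 25 assignments meet the threshold.

10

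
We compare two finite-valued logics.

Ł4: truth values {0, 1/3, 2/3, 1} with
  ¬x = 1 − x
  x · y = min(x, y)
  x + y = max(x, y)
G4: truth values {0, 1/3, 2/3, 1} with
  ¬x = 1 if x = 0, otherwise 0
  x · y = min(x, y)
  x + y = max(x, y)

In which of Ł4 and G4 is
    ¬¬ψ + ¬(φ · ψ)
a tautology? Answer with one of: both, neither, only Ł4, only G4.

only G4

In Ł4: at φ = 1/3, ψ = 1/3 the value is 2/3 — not a tautology.
In G4: every assignment gives 1 — tautology.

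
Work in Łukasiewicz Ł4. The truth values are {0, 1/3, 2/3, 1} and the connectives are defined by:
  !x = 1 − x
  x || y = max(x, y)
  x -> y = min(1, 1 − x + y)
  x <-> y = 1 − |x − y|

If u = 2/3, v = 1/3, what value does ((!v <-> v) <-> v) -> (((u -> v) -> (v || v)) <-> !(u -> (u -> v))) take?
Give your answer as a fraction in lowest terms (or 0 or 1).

2/3

!v = !1/3 = 2/3
!v <-> v = 2/3 <-> 1/3 = 2/3
(!v <-> v) <-> v = 2/3 <-> 1/3 = 2/3
u -> v = 2/3 -> 1/3 = 2/3
v || v = 1/3 || 1/3 = 1/3
(u -> v) -> (v || v) = 2/3 -> 1/3 = 2/3
u -> v = 2/3 -> 1/3 = 2/3
u -> (u -> v) = 2/3 -> 2/3 = 1
!(u -> (u -> v)) = !1 = 0
((u -> v) -> (v || v)) <-> !(u -> (u -> v)) = 2/3 <-> 0 = 1/3
((!v <-> v) <-> v) -> (((u -> v) -> (v || v)) <-> !(u -> (u -> v))) = 2/3 -> 1/3 = 2/3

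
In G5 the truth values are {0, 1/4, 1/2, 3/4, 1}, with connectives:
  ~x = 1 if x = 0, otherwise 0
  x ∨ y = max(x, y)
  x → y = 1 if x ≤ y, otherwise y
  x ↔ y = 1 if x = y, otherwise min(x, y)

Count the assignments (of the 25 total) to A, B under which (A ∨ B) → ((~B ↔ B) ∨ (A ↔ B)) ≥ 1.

5

value 1: 5 assignments (counts)
value 3/4: 2 assignments
value 1/2: 4 assignments
value 1/4: 6 assignments
value 0: 8 assignments
So 5 of the 25 assignments meet the threshold.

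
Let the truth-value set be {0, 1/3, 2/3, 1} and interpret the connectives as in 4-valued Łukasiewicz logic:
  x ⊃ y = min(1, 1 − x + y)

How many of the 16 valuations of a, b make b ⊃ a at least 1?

a = 0, b = 0 ↦ 1  ≥
a = 0, b = 1/3 ↦ 2/3  <
a = 0, b = 2/3 ↦ 1/3  <
a = 0, b = 1 ↦ 0  <
a = 1/3, b = 0 ↦ 1  ≥
a = 1/3, b = 1/3 ↦ 1  ≥
a = 1/3, b = 2/3 ↦ 2/3  <
a = 1/3, b = 1 ↦ 1/3  <
a = 2/3, b = 0 ↦ 1  ≥
a = 2/3, b = 1/3 ↦ 1  ≥
a = 2/3, b = 2/3 ↦ 1  ≥
a = 2/3, b = 1 ↦ 2/3  <
a = 1, b = 0 ↦ 1  ≥
a = 1, b = 1/3 ↦ 1  ≥
a = 1, b = 2/3 ↦ 1  ≥
a = 1, b = 1 ↦ 1  ≥
So 10 of the 16 assignments meet the threshold.

10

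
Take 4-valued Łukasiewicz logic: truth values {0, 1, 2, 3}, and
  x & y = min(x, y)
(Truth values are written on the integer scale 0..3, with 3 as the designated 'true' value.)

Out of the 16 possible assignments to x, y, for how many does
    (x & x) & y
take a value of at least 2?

x = 0, y = 0 ↦ 0  <
x = 0, y = 1 ↦ 0  <
x = 0, y = 2 ↦ 0  <
x = 0, y = 3 ↦ 0  <
x = 1, y = 0 ↦ 0  <
x = 1, y = 1 ↦ 1  <
x = 1, y = 2 ↦ 1  <
x = 1, y = 3 ↦ 1  <
x = 2, y = 0 ↦ 0  <
x = 2, y = 1 ↦ 1  <
x = 2, y = 2 ↦ 2  ≥
x = 2, y = 3 ↦ 2  ≥
x = 3, y = 0 ↦ 0  <
x = 3, y = 1 ↦ 1  <
x = 3, y = 2 ↦ 2  ≥
x = 3, y = 3 ↦ 3  ≥
So 4 of the 16 assignments meet the threshold.

4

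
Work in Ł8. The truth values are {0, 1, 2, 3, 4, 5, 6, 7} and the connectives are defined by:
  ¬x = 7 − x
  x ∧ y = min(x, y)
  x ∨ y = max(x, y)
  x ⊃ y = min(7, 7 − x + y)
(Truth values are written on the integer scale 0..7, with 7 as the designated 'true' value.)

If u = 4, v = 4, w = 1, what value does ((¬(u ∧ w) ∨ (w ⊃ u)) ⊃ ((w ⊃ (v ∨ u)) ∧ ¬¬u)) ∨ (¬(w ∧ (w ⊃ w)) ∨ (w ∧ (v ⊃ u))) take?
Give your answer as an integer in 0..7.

6

u ∧ w = 4 ∧ 1 = 1
¬(u ∧ w) = ¬1 = 6
w ⊃ u = 1 ⊃ 4 = 7
¬(u ∧ w) ∨ (w ⊃ u) = 6 ∨ 7 = 7
v ∨ u = 4 ∨ 4 = 4
w ⊃ (v ∨ u) = 1 ⊃ 4 = 7
¬u = ¬4 = 3
¬¬u = ¬3 = 4
(w ⊃ (v ∨ u)) ∧ ¬¬u = 7 ∧ 4 = 4
(¬(u ∧ w) ∨ (w ⊃ u)) ⊃ ((w ⊃ (v ∨ u)) ∧ ¬¬u) = 7 ⊃ 4 = 4
w ⊃ w = 1 ⊃ 1 = 7
w ∧ (w ⊃ w) = 1 ∧ 7 = 1
¬(w ∧ (w ⊃ w)) = ¬1 = 6
v ⊃ u = 4 ⊃ 4 = 7
w ∧ (v ⊃ u) = 1 ∧ 7 = 1
¬(w ∧ (w ⊃ w)) ∨ (w ∧ (v ⊃ u)) = 6 ∨ 1 = 6
((¬(u ∧ w) ∨ (w ⊃ u)) ⊃ ((w ⊃ (v ∨ u)) ∧ ¬¬u)) ∨ (¬(w ∧ (w ⊃ w)) ∨ (w ∧ (v ⊃ u))) = 4 ∨ 6 = 6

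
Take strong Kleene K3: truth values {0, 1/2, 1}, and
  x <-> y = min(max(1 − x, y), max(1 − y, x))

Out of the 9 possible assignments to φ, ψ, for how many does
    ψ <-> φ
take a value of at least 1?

2

φ = 0, ψ = 0 ↦ 1  ≥
φ = 0, ψ = 1/2 ↦ 1/2  <
φ = 0, ψ = 1 ↦ 0  <
φ = 1/2, ψ = 0 ↦ 1/2  <
φ = 1/2, ψ = 1/2 ↦ 1/2  <
φ = 1/2, ψ = 1 ↦ 1/2  <
φ = 1, ψ = 0 ↦ 0  <
φ = 1, ψ = 1/2 ↦ 1/2  <
φ = 1, ψ = 1 ↦ 1  ≥
So 2 of the 9 assignments meet the threshold.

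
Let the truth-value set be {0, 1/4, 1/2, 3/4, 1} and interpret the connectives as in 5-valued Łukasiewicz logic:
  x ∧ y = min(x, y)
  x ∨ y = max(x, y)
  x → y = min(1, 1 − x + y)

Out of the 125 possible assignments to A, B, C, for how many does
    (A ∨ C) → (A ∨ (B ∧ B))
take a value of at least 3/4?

111

value 1: 95 assignments (counts)
value 3/4: 16 assignments (counts)
value 1/2: 9 assignments
value 1/4: 4 assignments
value 0: 1 assignment
So 111 of the 125 assignments meet the threshold.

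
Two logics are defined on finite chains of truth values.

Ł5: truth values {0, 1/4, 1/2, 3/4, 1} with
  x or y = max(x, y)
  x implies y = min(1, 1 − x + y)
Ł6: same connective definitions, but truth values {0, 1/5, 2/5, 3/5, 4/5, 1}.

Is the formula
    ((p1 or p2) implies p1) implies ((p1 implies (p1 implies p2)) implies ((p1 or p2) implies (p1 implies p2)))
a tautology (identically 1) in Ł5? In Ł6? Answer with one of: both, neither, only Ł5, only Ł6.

In Ł5: every assignment gives 1 — tautology.
In Ł6: every assignment gives 1 — tautology.

both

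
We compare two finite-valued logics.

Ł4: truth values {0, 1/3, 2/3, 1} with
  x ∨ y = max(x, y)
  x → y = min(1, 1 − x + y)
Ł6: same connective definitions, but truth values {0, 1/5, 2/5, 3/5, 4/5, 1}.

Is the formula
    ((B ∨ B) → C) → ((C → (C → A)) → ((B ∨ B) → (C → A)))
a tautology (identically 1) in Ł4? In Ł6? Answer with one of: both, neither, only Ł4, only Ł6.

In Ł4: every assignment gives 1 — tautology.
In Ł6: every assignment gives 1 — tautology.

both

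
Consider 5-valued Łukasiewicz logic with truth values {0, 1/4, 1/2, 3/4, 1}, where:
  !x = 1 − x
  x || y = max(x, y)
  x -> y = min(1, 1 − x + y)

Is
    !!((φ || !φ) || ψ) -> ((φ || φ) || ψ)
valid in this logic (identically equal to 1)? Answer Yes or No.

Counterexample: take φ = 0, ψ = 0.
!φ = !0 = 1
φ || !φ = 0 || 1 = 1
(φ || !φ) || ψ = 1 || 0 = 1
!((φ || !φ) || ψ) = !1 = 0
!!((φ || !φ) || ψ) = !0 = 1
φ || φ = 0 || 0 = 0
(φ || φ) || ψ = 0 || 0 = 0
!!((φ || !φ) || ψ) -> ((φ || φ) || ψ) = 1 -> 0 = 0
This gives 0 ≠ 1.

No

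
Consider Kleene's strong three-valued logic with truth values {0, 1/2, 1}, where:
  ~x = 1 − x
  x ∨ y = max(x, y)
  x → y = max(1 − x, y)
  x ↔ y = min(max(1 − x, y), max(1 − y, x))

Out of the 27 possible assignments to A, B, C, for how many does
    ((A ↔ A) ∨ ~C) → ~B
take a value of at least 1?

9

value 1: 9 assignments (counts)
value 1/2: 11 assignments
value 0: 7 assignments
So 9 of the 27 assignments meet the threshold.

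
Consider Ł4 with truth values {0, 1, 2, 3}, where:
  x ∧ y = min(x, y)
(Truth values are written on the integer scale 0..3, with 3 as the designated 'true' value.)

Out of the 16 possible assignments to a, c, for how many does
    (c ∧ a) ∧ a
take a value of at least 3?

a = 0, c = 0 ↦ 0  <
a = 0, c = 1 ↦ 0  <
a = 0, c = 2 ↦ 0  <
a = 0, c = 3 ↦ 0  <
a = 1, c = 0 ↦ 0  <
a = 1, c = 1 ↦ 1  <
a = 1, c = 2 ↦ 1  <
a = 1, c = 3 ↦ 1  <
a = 2, c = 0 ↦ 0  <
a = 2, c = 1 ↦ 1  <
a = 2, c = 2 ↦ 2  <
a = 2, c = 3 ↦ 2  <
a = 3, c = 0 ↦ 0  <
a = 3, c = 1 ↦ 1  <
a = 3, c = 2 ↦ 2  <
a = 3, c = 3 ↦ 3  ≥
So 1 of the 16 assignments meets the threshold.

1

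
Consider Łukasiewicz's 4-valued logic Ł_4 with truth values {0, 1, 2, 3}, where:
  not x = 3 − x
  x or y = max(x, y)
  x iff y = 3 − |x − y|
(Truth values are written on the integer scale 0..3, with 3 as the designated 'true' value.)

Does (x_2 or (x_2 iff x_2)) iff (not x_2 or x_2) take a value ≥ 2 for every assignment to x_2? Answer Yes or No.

x_2 = 0 ↦ 3
x_2 = 1 ↦ 2
x_2 = 2 ↦ 2
x_2 = 3 ↦ 3
Every assignment gives a value ≥ 2.

Yes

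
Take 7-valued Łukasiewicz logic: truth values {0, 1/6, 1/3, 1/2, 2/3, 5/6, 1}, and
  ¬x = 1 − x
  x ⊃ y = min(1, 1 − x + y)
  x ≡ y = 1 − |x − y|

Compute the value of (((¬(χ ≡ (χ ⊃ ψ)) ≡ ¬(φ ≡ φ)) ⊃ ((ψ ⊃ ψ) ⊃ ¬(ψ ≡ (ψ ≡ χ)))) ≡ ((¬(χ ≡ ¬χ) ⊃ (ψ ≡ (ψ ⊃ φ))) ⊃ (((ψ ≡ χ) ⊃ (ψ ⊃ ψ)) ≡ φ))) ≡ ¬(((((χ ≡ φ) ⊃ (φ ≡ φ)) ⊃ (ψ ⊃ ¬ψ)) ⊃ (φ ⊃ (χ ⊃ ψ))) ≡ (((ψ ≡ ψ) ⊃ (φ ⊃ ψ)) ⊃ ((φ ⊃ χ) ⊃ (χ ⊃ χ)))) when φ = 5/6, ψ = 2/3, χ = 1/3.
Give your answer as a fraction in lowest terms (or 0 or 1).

χ ⊃ ψ = 1/3 ⊃ 2/3 = 1
χ ≡ (χ ⊃ ψ) = 1/3 ≡ 1 = 1/3
¬(χ ≡ (χ ⊃ ψ)) = ¬1/3 = 2/3
φ ≡ φ = 5/6 ≡ 5/6 = 1
¬(φ ≡ φ) = ¬1 = 0
¬(χ ≡ (χ ⊃ ψ)) ≡ ¬(φ ≡ φ) = 2/3 ≡ 0 = 1/3
ψ ⊃ ψ = 2/3 ⊃ 2/3 = 1
ψ ≡ χ = 2/3 ≡ 1/3 = 2/3
ψ ≡ (ψ ≡ χ) = 2/3 ≡ 2/3 = 1
¬(ψ ≡ (ψ ≡ χ)) = ¬1 = 0
(ψ ⊃ ψ) ⊃ ¬(ψ ≡ (ψ ≡ χ)) = 1 ⊃ 0 = 0
(¬(χ ≡ (χ ⊃ ψ)) ≡ ¬(φ ≡ φ)) ⊃ ((ψ ⊃ ψ) ⊃ ¬(ψ ≡ (ψ ≡ χ))) = 1/3 ⊃ 0 = 2/3
¬χ = ¬1/3 = 2/3
χ ≡ ¬χ = 1/3 ≡ 2/3 = 2/3
¬(χ ≡ ¬χ) = ¬2/3 = 1/3
ψ ⊃ φ = 2/3 ⊃ 5/6 = 1
ψ ≡ (ψ ⊃ φ) = 2/3 ≡ 1 = 2/3
¬(χ ≡ ¬χ) ⊃ (ψ ≡ (ψ ⊃ φ)) = 1/3 ⊃ 2/3 = 1
ψ ≡ χ = 2/3 ≡ 1/3 = 2/3
ψ ⊃ ψ = 2/3 ⊃ 2/3 = 1
(ψ ≡ χ) ⊃ (ψ ⊃ ψ) = 2/3 ⊃ 1 = 1
((ψ ≡ χ) ⊃ (ψ ⊃ ψ)) ≡ φ = 1 ≡ 5/6 = 5/6
(¬(χ ≡ ¬χ) ⊃ (ψ ≡ (ψ ⊃ φ))) ⊃ (((ψ ≡ χ) ⊃ (ψ ⊃ ψ)) ≡ φ) = 1 ⊃ 5/6 = 5/6
((¬(χ ≡ (χ ⊃ ψ)) ≡ ¬(φ ≡ φ)) ⊃ ((ψ ⊃ ψ) ⊃ ¬(ψ ≡ (ψ ≡ χ)))) ≡ ((¬(χ ≡ ¬χ) ⊃ (ψ ≡ (ψ ⊃ φ))) ⊃ (((ψ ≡ χ) ⊃ (ψ ⊃ ψ)) ≡ φ)) = 2/3 ≡ 5/6 = 5/6
χ ≡ φ = 1/3 ≡ 5/6 = 1/2
φ ≡ φ = 5/6 ≡ 5/6 = 1
(χ ≡ φ) ⊃ (φ ≡ φ) = 1/2 ⊃ 1 = 1
¬ψ = ¬2/3 = 1/3
ψ ⊃ ¬ψ = 2/3 ⊃ 1/3 = 2/3
((χ ≡ φ) ⊃ (φ ≡ φ)) ⊃ (ψ ⊃ ¬ψ) = 1 ⊃ 2/3 = 2/3
χ ⊃ ψ = 1/3 ⊃ 2/3 = 1
φ ⊃ (χ ⊃ ψ) = 5/6 ⊃ 1 = 1
(((χ ≡ φ) ⊃ (φ ≡ φ)) ⊃ (ψ ⊃ ¬ψ)) ⊃ (φ ⊃ (χ ⊃ ψ)) = 2/3 ⊃ 1 = 1
ψ ≡ ψ = 2/3 ≡ 2/3 = 1
φ ⊃ ψ = 5/6 ⊃ 2/3 = 5/6
(ψ ≡ ψ) ⊃ (φ ⊃ ψ) = 1 ⊃ 5/6 = 5/6
φ ⊃ χ = 5/6 ⊃ 1/3 = 1/2
χ ⊃ χ = 1/3 ⊃ 1/3 = 1
(φ ⊃ χ) ⊃ (χ ⊃ χ) = 1/2 ⊃ 1 = 1
((ψ ≡ ψ) ⊃ (φ ⊃ ψ)) ⊃ ((φ ⊃ χ) ⊃ (χ ⊃ χ)) = 5/6 ⊃ 1 = 1
((((χ ≡ φ) ⊃ (φ ≡ φ)) ⊃ (ψ ⊃ ¬ψ)) ⊃ (φ ⊃ (χ ⊃ ψ))) ≡ (((ψ ≡ ψ) ⊃ (φ ⊃ ψ)) ⊃ ((φ ⊃ χ) ⊃ (χ ⊃ χ))) = 1 ≡ 1 = 1
¬(((((χ ≡ φ) ⊃ (φ ≡ φ)) ⊃ (ψ ⊃ ¬ψ)) ⊃ (φ ⊃ (χ ⊃ ψ))) ≡ (((ψ ≡ ψ) ⊃ (φ ⊃ ψ)) ⊃ ((φ ⊃ χ) ⊃ (χ ⊃ χ)))) = ¬1 = 0
(((¬(χ ≡ (χ ⊃ ψ)) ≡ ¬(φ ≡ φ)) ⊃ ((ψ ⊃ ψ) ⊃ ¬(ψ ≡ (ψ ≡ χ)))) ≡ ((¬(χ ≡ ¬χ) ⊃ (ψ ≡ (ψ ⊃ φ))) ⊃ (((ψ ≡ χ) ⊃ (ψ ⊃ ψ)) ≡ φ))) ≡ ¬(((((χ ≡ φ) ⊃ (φ ≡ φ)) ⊃ (ψ ⊃ ¬ψ)) ⊃ (φ ⊃ (χ ⊃ ψ))) ≡ (((ψ ≡ ψ) ⊃ (φ ⊃ ψ)) ⊃ ((φ ⊃ χ) ⊃ (χ ⊃ χ)))) = 5/6 ≡ 0 = 1/6

1/6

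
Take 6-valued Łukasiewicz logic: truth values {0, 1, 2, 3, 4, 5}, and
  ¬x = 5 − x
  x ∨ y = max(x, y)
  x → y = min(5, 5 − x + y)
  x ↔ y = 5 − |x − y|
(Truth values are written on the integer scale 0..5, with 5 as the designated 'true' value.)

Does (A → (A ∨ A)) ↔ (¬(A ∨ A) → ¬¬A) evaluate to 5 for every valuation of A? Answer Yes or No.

Counterexample: take A = 0.
A ∨ A = 0 ∨ 0 = 0
A → (A ∨ A) = 0 → 0 = 5
A ∨ A = 0 ∨ 0 = 0
¬(A ∨ A) = ¬0 = 5
¬A = ¬0 = 5
¬¬A = ¬5 = 0
¬(A ∨ A) → ¬¬A = 5 → 0 = 0
(A → (A ∨ A)) ↔ (¬(A ∨ A) → ¬¬A) = 5 ↔ 0 = 0
This gives 0 ≠ 5.

No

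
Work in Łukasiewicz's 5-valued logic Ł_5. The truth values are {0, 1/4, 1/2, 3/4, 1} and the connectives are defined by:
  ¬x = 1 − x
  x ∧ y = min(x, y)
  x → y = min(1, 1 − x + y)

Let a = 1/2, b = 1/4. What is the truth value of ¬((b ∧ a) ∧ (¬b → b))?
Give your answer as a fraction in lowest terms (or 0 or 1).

3/4

b ∧ a = 1/4 ∧ 1/2 = 1/4
¬b = ¬1/4 = 3/4
¬b → b = 3/4 → 1/4 = 1/2
(b ∧ a) ∧ (¬b → b) = 1/4 ∧ 1/2 = 1/4
¬((b ∧ a) ∧ (¬b → b)) = ¬1/4 = 3/4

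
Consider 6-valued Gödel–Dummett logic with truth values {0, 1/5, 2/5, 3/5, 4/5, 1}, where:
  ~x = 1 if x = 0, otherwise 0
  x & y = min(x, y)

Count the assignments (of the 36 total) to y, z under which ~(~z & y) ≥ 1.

value 1: 31 assignments (counts)
value 0: 5 assignments
So 31 of the 36 assignments meet the threshold.

31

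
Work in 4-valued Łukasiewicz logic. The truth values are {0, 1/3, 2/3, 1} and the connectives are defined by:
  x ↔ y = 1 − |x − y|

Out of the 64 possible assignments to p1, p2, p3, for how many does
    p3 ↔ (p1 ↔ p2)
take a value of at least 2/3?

42

value 1: 16 assignments (counts)
value 2/3: 26 assignments (counts)
value 1/3: 16 assignments
value 0: 6 assignments
So 42 of the 64 assignments meet the threshold.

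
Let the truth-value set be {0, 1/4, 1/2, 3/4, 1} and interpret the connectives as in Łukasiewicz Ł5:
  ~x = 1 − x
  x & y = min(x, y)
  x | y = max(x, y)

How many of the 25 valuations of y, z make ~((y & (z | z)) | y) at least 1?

value 1: 5 assignments (counts)
value 3/4: 5 assignments
value 1/2: 5 assignments
value 1/4: 5 assignments
value 0: 5 assignments
So 5 of the 25 assignments meet the threshold.

5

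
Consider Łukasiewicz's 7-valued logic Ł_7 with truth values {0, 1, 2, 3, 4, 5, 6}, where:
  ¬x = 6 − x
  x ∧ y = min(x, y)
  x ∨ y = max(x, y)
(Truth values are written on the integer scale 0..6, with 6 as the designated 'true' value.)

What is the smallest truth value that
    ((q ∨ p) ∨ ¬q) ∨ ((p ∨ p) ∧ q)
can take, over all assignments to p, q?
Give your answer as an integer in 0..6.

3

Take p = 0, q = 3:
q ∨ p = 3 ∨ 0 = 3
¬q = ¬3 = 3
(q ∨ p) ∨ ¬q = 3 ∨ 3 = 3
p ∨ p = 0 ∨ 0 = 0
(p ∨ p) ∧ q = 0 ∧ 3 = 0
((q ∨ p) ∨ ¬q) ∨ ((p ∨ p) ∧ q) = 3 ∨ 0 = 3
No assignment yields a value below 3, so this is the minimum.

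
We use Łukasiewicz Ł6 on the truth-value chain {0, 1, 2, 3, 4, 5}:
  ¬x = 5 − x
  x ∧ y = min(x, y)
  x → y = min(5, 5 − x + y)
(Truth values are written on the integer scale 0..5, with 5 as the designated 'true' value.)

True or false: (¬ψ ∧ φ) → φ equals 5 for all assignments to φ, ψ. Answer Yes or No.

Yes

At φ = 2, ψ = 2, for instance:
¬ψ = ¬2 = 3
¬ψ ∧ φ = 3 ∧ 2 = 2
(¬ψ ∧ φ) → φ = 2 → 2 = 5
and checking the remaining 35 assignments likewise gives ≥ 5 in every case.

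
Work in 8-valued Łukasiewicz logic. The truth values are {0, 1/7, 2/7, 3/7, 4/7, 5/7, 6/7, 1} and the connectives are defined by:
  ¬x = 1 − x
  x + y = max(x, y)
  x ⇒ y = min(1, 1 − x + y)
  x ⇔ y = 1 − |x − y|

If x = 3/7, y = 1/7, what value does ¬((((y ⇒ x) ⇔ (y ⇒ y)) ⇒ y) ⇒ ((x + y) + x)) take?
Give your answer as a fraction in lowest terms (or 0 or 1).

y ⇒ x = 1/7 ⇒ 3/7 = 1
y ⇒ y = 1/7 ⇒ 1/7 = 1
(y ⇒ x) ⇔ (y ⇒ y) = 1 ⇔ 1 = 1
((y ⇒ x) ⇔ (y ⇒ y)) ⇒ y = 1 ⇒ 1/7 = 1/7
x + y = 3/7 + 1/7 = 3/7
(x + y) + x = 3/7 + 3/7 = 3/7
(((y ⇒ x) ⇔ (y ⇒ y)) ⇒ y) ⇒ ((x + y) + x) = 1/7 ⇒ 3/7 = 1
¬((((y ⇒ x) ⇔ (y ⇒ y)) ⇒ y) ⇒ ((x + y) + x)) = ¬1 = 0

0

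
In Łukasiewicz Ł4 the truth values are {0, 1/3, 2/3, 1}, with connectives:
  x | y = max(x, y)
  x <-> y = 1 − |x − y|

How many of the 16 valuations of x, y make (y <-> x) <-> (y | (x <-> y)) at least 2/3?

x = 0, y = 0 ↦ 1  ≥
x = 0, y = 1/3 ↦ 1  ≥
x = 0, y = 2/3 ↦ 2/3  ≥
x = 0, y = 1 ↦ 0  <
x = 1/3, y = 0 ↦ 1  ≥
x = 1/3, y = 1/3 ↦ 1  ≥
x = 1/3, y = 2/3 ↦ 1  ≥
x = 1/3, y = 1 ↦ 1/3  <
x = 2/3, y = 0 ↦ 1  ≥
x = 2/3, y = 1/3 ↦ 1  ≥
x = 2/3, y = 2/3 ↦ 1  ≥
x = 2/3, y = 1 ↦ 2/3  ≥
x = 1, y = 0 ↦ 1  ≥
x = 1, y = 1/3 ↦ 1  ≥
x = 1, y = 2/3 ↦ 1  ≥
x = 1, y = 1 ↦ 1  ≥
So 14 of the 16 assignments meet the threshold.

14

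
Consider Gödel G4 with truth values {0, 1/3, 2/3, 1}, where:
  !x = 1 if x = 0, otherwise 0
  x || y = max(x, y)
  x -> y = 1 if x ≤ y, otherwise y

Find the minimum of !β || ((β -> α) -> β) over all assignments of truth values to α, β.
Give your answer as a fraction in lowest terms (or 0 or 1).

Take α = 1/3, β = 1/3:
!β = !1/3 = 0
β -> α = 1/3 -> 1/3 = 1
(β -> α) -> β = 1 -> 1/3 = 1/3
!β || ((β -> α) -> β) = 0 || 1/3 = 1/3
No assignment yields a value below 1/3, so this is the minimum.

1/3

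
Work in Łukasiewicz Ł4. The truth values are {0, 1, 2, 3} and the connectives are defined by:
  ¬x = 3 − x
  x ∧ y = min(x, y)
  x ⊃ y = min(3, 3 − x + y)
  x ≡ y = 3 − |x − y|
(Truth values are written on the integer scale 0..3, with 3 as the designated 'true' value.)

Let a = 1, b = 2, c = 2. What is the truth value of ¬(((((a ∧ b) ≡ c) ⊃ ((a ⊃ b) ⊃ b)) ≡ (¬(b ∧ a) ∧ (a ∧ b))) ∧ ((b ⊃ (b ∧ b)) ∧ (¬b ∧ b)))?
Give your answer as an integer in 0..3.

a ∧ b = 1 ∧ 2 = 1
(a ∧ b) ≡ c = 1 ≡ 2 = 2
a ⊃ b = 1 ⊃ 2 = 3
(a ⊃ b) ⊃ b = 3 ⊃ 2 = 2
((a ∧ b) ≡ c) ⊃ ((a ⊃ b) ⊃ b) = 2 ⊃ 2 = 3
b ∧ a = 2 ∧ 1 = 1
¬(b ∧ a) = ¬1 = 2
a ∧ b = 1 ∧ 2 = 1
¬(b ∧ a) ∧ (a ∧ b) = 2 ∧ 1 = 1
(((a ∧ b) ≡ c) ⊃ ((a ⊃ b) ⊃ b)) ≡ (¬(b ∧ a) ∧ (a ∧ b)) = 3 ≡ 1 = 1
b ∧ b = 2 ∧ 2 = 2
b ⊃ (b ∧ b) = 2 ⊃ 2 = 3
¬b = ¬2 = 1
¬b ∧ b = 1 ∧ 2 = 1
(b ⊃ (b ∧ b)) ∧ (¬b ∧ b) = 3 ∧ 1 = 1
((((a ∧ b) ≡ c) ⊃ ((a ⊃ b) ⊃ b)) ≡ (¬(b ∧ a) ∧ (a ∧ b))) ∧ ((b ⊃ (b ∧ b)) ∧ (¬b ∧ b)) = 1 ∧ 1 = 1
¬(((((a ∧ b) ≡ c) ⊃ ((a ⊃ b) ⊃ b)) ≡ (¬(b ∧ a) ∧ (a ∧ b))) ∧ ((b ⊃ (b ∧ b)) ∧ (¬b ∧ b))) = ¬1 = 2

2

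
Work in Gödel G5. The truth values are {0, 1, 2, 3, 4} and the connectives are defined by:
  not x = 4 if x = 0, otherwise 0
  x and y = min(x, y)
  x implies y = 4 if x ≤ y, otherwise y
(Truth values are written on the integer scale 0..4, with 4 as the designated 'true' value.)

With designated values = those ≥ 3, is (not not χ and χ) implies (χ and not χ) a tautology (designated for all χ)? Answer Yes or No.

No

Counterexample: take χ = 1.
not χ = not 1 = 0
not not χ = not 0 = 4
not not χ and χ = 4 and 1 = 1
not χ = not 1 = 0
χ and not χ = 1 and 0 = 0
(not not χ and χ) implies (χ and not χ) = 1 implies 0 = 0
This gives 0, which is below 3.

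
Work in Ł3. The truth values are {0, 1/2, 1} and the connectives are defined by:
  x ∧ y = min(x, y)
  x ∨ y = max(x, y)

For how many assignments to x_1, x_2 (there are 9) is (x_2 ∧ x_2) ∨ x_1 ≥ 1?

x_1 = 0, x_2 = 0 ↦ 0  <
x_1 = 0, x_2 = 1/2 ↦ 1/2  <
x_1 = 0, x_2 = 1 ↦ 1  ≥
x_1 = 1/2, x_2 = 0 ↦ 1/2  <
x_1 = 1/2, x_2 = 1/2 ↦ 1/2  <
x_1 = 1/2, x_2 = 1 ↦ 1  ≥
x_1 = 1, x_2 = 0 ↦ 1  ≥
x_1 = 1, x_2 = 1/2 ↦ 1  ≥
x_1 = 1, x_2 = 1 ↦ 1  ≥
So 5 of the 9 assignments meet the threshold.

5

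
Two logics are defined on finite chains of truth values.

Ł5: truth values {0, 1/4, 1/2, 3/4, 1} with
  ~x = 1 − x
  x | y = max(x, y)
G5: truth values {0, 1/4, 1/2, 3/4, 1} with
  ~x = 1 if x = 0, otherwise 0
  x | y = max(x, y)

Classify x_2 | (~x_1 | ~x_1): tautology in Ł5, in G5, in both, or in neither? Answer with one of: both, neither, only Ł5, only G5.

neither

In Ł5: at x_1 = 1/4, x_2 = 0 the value is 3/4 — not a tautology.
In G5: at x_1 = 1/4, x_2 = 0 the value is 0 — not a tautology.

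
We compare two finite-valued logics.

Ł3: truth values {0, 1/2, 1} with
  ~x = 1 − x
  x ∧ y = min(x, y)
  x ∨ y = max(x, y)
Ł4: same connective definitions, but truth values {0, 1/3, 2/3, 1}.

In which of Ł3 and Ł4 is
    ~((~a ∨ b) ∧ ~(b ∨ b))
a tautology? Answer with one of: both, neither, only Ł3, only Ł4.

neither

In Ł3: at a = 0, b = 0 the value is 0 — not a tautology.
In Ł4: at a = 0, b = 0 the value is 0 — not a tautology.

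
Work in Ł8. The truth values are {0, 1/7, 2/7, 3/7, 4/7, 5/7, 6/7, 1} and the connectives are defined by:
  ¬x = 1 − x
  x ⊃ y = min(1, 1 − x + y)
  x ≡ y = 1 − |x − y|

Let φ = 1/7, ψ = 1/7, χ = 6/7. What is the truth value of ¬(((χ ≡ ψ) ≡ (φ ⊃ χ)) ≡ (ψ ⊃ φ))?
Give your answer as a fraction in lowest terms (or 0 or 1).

5/7

χ ≡ ψ = 6/7 ≡ 1/7 = 2/7
φ ⊃ χ = 1/7 ⊃ 6/7 = 1
(χ ≡ ψ) ≡ (φ ⊃ χ) = 2/7 ≡ 1 = 2/7
ψ ⊃ φ = 1/7 ⊃ 1/7 = 1
((χ ≡ ψ) ≡ (φ ⊃ χ)) ≡ (ψ ⊃ φ) = 2/7 ≡ 1 = 2/7
¬(((χ ≡ ψ) ≡ (φ ⊃ χ)) ≡ (ψ ⊃ φ)) = ¬2/7 = 5/7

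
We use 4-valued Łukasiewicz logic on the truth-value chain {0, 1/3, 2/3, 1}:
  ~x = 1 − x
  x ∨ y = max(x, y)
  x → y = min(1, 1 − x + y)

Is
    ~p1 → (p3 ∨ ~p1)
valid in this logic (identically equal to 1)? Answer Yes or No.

Yes

p1 = 0, p3 = 0 ↦ 1
p1 = 0, p3 = 1/3 ↦ 1
p1 = 0, p3 = 2/3 ↦ 1
p1 = 0, p3 = 1 ↦ 1
p1 = 1/3, p3 = 0 ↦ 1
p1 = 1/3, p3 = 1/3 ↦ 1
p1 = 1/3, p3 = 2/3 ↦ 1
p1 = 1/3, p3 = 1 ↦ 1
p1 = 2/3, p3 = 0 ↦ 1
p1 = 2/3, p3 = 1/3 ↦ 1
p1 = 2/3, p3 = 2/3 ↦ 1
p1 = 2/3, p3 = 1 ↦ 1
p1 = 1, p3 = 0 ↦ 1
p1 = 1, p3 = 1/3 ↦ 1
p1 = 1, p3 = 2/3 ↦ 1
p1 = 1, p3 = 1 ↦ 1
Every assignment gives a value ≥ 1.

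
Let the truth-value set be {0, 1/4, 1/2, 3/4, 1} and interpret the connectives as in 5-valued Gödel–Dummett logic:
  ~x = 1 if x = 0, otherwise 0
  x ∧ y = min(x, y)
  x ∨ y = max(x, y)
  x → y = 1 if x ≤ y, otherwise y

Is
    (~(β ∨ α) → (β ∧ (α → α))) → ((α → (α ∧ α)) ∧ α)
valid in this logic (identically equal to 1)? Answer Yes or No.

No

Counterexample: take α = 0, β = 1/4.
β ∨ α = 1/4 ∨ 0 = 1/4
~(β ∨ α) = ~1/4 = 0
α → α = 0 → 0 = 1
β ∧ (α → α) = 1/4 ∧ 1 = 1/4
~(β ∨ α) → (β ∧ (α → α)) = 0 → 1/4 = 1
α ∧ α = 0 ∧ 0 = 0
α → (α ∧ α) = 0 → 0 = 1
(α → (α ∧ α)) ∧ α = 1 ∧ 0 = 0
(~(β ∨ α) → (β ∧ (α → α))) → ((α → (α ∧ α)) ∧ α) = 1 → 0 = 0
This gives 0 ≠ 1.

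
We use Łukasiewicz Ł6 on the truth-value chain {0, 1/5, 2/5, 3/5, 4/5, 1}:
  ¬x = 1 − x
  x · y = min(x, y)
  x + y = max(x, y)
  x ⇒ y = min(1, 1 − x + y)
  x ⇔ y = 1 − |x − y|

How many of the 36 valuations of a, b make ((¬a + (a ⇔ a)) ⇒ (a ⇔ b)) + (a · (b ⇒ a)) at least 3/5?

30

value 1: 11 assignments (counts)
value 4/5: 12 assignments (counts)
value 3/5: 7 assignments (counts)
value 2/5: 3 assignments
value 1/5: 2 assignments
value 0: 1 assignment
So 30 of the 36 assignments meet the threshold.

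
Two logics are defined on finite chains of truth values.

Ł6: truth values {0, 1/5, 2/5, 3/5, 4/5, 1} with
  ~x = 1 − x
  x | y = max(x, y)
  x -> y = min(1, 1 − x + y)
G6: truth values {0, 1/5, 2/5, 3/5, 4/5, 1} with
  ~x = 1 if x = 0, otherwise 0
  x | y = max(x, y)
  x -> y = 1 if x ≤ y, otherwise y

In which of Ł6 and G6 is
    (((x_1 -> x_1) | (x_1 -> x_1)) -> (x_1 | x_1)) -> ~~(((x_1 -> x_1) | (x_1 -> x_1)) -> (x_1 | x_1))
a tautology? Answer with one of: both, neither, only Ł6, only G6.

In Ł6: every assignment gives 1 — tautology.
In G6: every assignment gives 1 — tautology.

both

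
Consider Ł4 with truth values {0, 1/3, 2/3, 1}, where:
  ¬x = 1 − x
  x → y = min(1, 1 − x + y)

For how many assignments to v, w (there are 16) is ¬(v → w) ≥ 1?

1

v = 0, w = 0 ↦ 0  <
v = 0, w = 1/3 ↦ 0  <
v = 0, w = 2/3 ↦ 0  <
v = 0, w = 1 ↦ 0  <
v = 1/3, w = 0 ↦ 1/3  <
v = 1/3, w = 1/3 ↦ 0  <
v = 1/3, w = 2/3 ↦ 0  <
v = 1/3, w = 1 ↦ 0  <
v = 2/3, w = 0 ↦ 2/3  <
v = 2/3, w = 1/3 ↦ 1/3  <
v = 2/3, w = 2/3 ↦ 0  <
v = 2/3, w = 1 ↦ 0  <
v = 1, w = 0 ↦ 1  ≥
v = 1, w = 1/3 ↦ 2/3  <
v = 1, w = 2/3 ↦ 1/3  <
v = 1, w = 1 ↦ 0  <
So 1 of the 16 assignments meets the threshold.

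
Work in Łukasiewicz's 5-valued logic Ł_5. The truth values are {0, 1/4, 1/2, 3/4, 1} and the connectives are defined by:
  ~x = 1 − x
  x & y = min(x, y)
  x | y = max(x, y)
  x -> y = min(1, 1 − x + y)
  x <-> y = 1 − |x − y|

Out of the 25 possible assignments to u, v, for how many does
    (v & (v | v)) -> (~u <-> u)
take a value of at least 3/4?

value 1: 13 assignments (counts)
value 3/4: 4 assignments (counts)
value 1/2: 4 assignments
value 1/4: 2 assignments
value 0: 2 assignments
So 17 of the 25 assignments meet the threshold.

17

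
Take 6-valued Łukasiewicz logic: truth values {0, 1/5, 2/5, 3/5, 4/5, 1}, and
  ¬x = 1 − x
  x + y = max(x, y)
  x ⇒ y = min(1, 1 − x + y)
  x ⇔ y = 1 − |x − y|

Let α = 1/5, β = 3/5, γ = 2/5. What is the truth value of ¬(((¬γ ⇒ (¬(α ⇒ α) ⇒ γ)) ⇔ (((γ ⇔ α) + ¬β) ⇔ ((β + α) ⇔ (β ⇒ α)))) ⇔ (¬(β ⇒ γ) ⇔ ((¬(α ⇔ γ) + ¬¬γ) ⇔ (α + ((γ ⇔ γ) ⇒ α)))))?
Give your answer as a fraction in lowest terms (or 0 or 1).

2/5

¬γ = ¬2/5 = 3/5
α ⇒ α = 1/5 ⇒ 1/5 = 1
¬(α ⇒ α) = ¬1 = 0
¬(α ⇒ α) ⇒ γ = 0 ⇒ 2/5 = 1
¬γ ⇒ (¬(α ⇒ α) ⇒ γ) = 3/5 ⇒ 1 = 1
γ ⇔ α = 2/5 ⇔ 1/5 = 4/5
¬β = ¬3/5 = 2/5
(γ ⇔ α) + ¬β = 4/5 + 2/5 = 4/5
β + α = 3/5 + 1/5 = 3/5
β ⇒ α = 3/5 ⇒ 1/5 = 3/5
(β + α) ⇔ (β ⇒ α) = 3/5 ⇔ 3/5 = 1
((γ ⇔ α) + ¬β) ⇔ ((β + α) ⇔ (β ⇒ α)) = 4/5 ⇔ 1 = 4/5
(¬γ ⇒ (¬(α ⇒ α) ⇒ γ)) ⇔ (((γ ⇔ α) + ¬β) ⇔ ((β + α) ⇔ (β ⇒ α))) = 1 ⇔ 4/5 = 4/5
β ⇒ γ = 3/5 ⇒ 2/5 = 4/5
¬(β ⇒ γ) = ¬4/5 = 1/5
α ⇔ γ = 1/5 ⇔ 2/5 = 4/5
¬(α ⇔ γ) = ¬4/5 = 1/5
¬γ = ¬2/5 = 3/5
¬¬γ = ¬3/5 = 2/5
¬(α ⇔ γ) + ¬¬γ = 1/5 + 2/5 = 2/5
γ ⇔ γ = 2/5 ⇔ 2/5 = 1
(γ ⇔ γ) ⇒ α = 1 ⇒ 1/5 = 1/5
α + ((γ ⇔ γ) ⇒ α) = 1/5 + 1/5 = 1/5
(¬(α ⇔ γ) + ¬¬γ) ⇔ (α + ((γ ⇔ γ) ⇒ α)) = 2/5 ⇔ 1/5 = 4/5
¬(β ⇒ γ) ⇔ ((¬(α ⇔ γ) + ¬¬γ) ⇔ (α + ((γ ⇔ γ) ⇒ α))) = 1/5 ⇔ 4/5 = 2/5
((¬γ ⇒ (¬(α ⇒ α) ⇒ γ)) ⇔ (((γ ⇔ α) + ¬β) ⇔ ((β + α) ⇔ (β ⇒ α)))) ⇔ (¬(β ⇒ γ) ⇔ ((¬(α ⇔ γ) + ¬¬γ) ⇔ (α + ((γ ⇔ γ) ⇒ α)))) = 4/5 ⇔ 2/5 = 3/5
¬(((¬γ ⇒ (¬(α ⇒ α) ⇒ γ)) ⇔ (((γ ⇔ α) + ¬β) ⇔ ((β + α) ⇔ (β ⇒ α)))) ⇔ (¬(β ⇒ γ) ⇔ ((¬(α ⇔ γ) + ¬¬γ) ⇔ (α + ((γ ⇔ γ) ⇒ α))))) = ¬3/5 = 2/5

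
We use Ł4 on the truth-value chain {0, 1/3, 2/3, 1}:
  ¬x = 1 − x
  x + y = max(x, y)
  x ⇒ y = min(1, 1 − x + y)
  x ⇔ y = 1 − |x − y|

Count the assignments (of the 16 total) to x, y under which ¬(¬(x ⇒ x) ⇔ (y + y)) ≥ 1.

x = 0, y = 0 ↦ 0  <
x = 0, y = 1/3 ↦ 1/3  <
x = 0, y = 2/3 ↦ 2/3  <
x = 0, y = 1 ↦ 1  ≥
x = 1/3, y = 0 ↦ 0  <
x = 1/3, y = 1/3 ↦ 1/3  <
x = 1/3, y = 2/3 ↦ 2/3  <
x = 1/3, y = 1 ↦ 1  ≥
x = 2/3, y = 0 ↦ 0  <
x = 2/3, y = 1/3 ↦ 1/3  <
x = 2/3, y = 2/3 ↦ 2/3  <
x = 2/3, y = 1 ↦ 1  ≥
x = 1, y = 0 ↦ 0  <
x = 1, y = 1/3 ↦ 1/3  <
x = 1, y = 2/3 ↦ 2/3  <
x = 1, y = 1 ↦ 1  ≥
So 4 of the 16 assignments meet the threshold.

4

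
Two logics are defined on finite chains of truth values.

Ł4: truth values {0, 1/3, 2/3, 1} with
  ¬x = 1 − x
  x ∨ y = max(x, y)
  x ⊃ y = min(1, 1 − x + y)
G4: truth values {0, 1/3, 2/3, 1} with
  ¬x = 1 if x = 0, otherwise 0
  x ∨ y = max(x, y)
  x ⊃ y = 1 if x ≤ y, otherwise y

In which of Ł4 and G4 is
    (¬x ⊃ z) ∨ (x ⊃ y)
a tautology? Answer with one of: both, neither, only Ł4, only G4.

In Ł4: at x = 1/3, y = 0, z = 0 the value is 2/3 — not a tautology.
In G4: every assignment gives 1 — tautology.

only G4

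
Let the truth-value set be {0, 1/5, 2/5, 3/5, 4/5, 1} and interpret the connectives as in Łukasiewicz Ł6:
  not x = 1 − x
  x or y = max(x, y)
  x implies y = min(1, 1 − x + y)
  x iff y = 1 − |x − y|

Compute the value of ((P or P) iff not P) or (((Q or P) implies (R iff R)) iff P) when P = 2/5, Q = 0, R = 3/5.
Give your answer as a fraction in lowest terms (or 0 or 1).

4/5

P or P = 2/5 or 2/5 = 2/5
not P = not 2/5 = 3/5
(P or P) iff not P = 2/5 iff 3/5 = 4/5
Q or P = 0 or 2/5 = 2/5
R iff R = 3/5 iff 3/5 = 1
(Q or P) implies (R iff R) = 2/5 implies 1 = 1
((Q or P) implies (R iff R)) iff P = 1 iff 2/5 = 2/5
((P or P) iff not P) or (((Q or P) implies (R iff R)) iff P) = 4/5 or 2/5 = 4/5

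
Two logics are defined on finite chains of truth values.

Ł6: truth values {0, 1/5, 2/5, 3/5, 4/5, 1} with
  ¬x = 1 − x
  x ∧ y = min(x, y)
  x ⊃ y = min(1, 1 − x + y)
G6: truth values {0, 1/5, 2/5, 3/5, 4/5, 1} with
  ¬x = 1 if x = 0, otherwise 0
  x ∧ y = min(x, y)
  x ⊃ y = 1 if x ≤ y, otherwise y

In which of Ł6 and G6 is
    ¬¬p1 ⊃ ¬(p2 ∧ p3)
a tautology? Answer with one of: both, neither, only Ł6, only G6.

neither

In Ł6: at p1 = 1/5, p2 = 1, p3 = 1 the value is 4/5 — not a tautology.
In G6: at p1 = 1/5, p2 = 1/5, p3 = 1/5 the value is 0 — not a tautology.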